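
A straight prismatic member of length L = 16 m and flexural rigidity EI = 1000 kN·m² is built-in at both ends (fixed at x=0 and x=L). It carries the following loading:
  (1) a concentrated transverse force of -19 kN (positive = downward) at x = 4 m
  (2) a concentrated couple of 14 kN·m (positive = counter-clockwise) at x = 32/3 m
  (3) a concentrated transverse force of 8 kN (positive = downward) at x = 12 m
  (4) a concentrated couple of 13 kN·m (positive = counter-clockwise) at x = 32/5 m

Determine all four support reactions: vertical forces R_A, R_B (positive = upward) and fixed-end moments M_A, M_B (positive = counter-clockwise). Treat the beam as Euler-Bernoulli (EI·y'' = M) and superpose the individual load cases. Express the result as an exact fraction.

R_A = -29867/2400 kN, M_A = -9157/300 kN·m, R_B = 3467/2400 kN, M_B = 41/100 kN·m

Load 1 — point force P=-19 kN at a=4 m (b=L-a=12):
  R_A = Pb²(3a+b)/L³ = (-19)·12²·(3·4+12)/16³ = -513/32 kN
  M_A = Pab²/L² = (-19)·4·12²/16² = -171/4 kN·m
  R_B = Pa²(a+3b)/L³ = (-19)·4²·(4+3·12)/16³ = -95/32 kN
  M_B = -Pa²b/L² = -(-19)·4²·12/16² = 57/4 kN·m
Load 2 — applied couple M₀=14 kN·m at a=32/3 m (b=L-a=16/3):
  R_A = 6M₀ab/L³ = 6·14·(32/3)·(16/3)/16³ = 7/6 kN
  M_A = M₀b(2a-b)/L² = 14·(16/3)·(2·(32/3)-(16/3))/16² = 14/3 kN·m
  R_B = -6M₀ab/L³ = -6·14·(32/3)·(16/3)/16³ = -7/6 kN
  M_B = M₀a(2b-a)/L² = 14·(32/3)·(2·(16/3)-(32/3))/16² = 0 kN·m
Load 3 — point force P=8 kN at a=12 m (b=L-a=4):
  R_A = Pb²(3a+b)/L³ = 8·4²·(3·12+4)/16³ = 5/4 kN
  M_A = Pab²/L² = 8·12·4²/16² = 6 kN·m
  R_B = Pa²(a+3b)/L³ = 8·12²·(12+3·4)/16³ = 27/4 kN
  M_B = -Pa²b/L² = -8·12²·4/16² = -18 kN·m
Load 4 — applied couple M₀=13 kN·m at a=32/5 m (b=L-a=48/5):
  R_A = 6M₀ab/L³ = 6·13·(32/5)·(48/5)/16³ = 117/100 kN
  M_A = M₀b(2a-b)/L² = 13·(48/5)·(2·(32/5)-(48/5))/16² = 39/25 kN·m
  R_B = -6M₀ab/L³ = -6·13·(32/5)·(48/5)/16³ = -117/100 kN
  M_B = M₀a(2b-a)/L² = 13·(32/5)·(2·(48/5)-(32/5))/16² = 104/25 kN·m
Superposition: R_A = -29867/2400 kN, M_A = -9157/300 kN·m, R_B = 3467/2400 kN, M_B = 41/100 kN·m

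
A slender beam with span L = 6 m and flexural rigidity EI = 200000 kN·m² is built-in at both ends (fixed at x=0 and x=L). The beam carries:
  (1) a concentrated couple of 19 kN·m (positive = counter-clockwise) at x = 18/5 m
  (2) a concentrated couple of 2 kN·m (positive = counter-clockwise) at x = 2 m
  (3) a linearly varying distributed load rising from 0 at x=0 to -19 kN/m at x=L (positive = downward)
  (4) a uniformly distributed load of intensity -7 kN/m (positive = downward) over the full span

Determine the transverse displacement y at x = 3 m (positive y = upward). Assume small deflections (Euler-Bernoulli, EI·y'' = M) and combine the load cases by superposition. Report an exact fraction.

Load 1 — applied couple M₀=19 kN·m at a=18/5 m (b=L-a=12/5):
  y_1 = (R_Ax³/6 - M_Ax²/2)/EI  [x≤a] with R_A=114/25, M_A=152/25 = ((114/25)·3³/6 - (152/25)·3²/2)/200000 = -171/5000000 m
Load 2 — applied couple M₀=2 kN·m at a=2 m (b=L-a=4):
  y_2 = (R_Ax³/6 - M_Ax²/2 - M₀(x-a)²/2)/EI  [x>a] with R_A=4/9, M_A=0 = ((4/9)·3³/6 - 0·3²/2 - 2·(3-2)²/2)/200000 = 1/200000 m
Load 3 — triangular load w₀=-19 kN/m (0→w₀ over full span):
  y_3 = -w₀x²(L-x)²(x+2L)/(120LEI) = -(-19)·3²·(6-3)²·(3+2·6)/(120·6·200000) = 513/3200000 m
Load 4 — uniform load w=-7 kN/m over full span:
  y_4 = -wx²(L-x)²/(24EI) = -(-7)·3²·(6-3)²/(24·200000) = 189/1600000 m
Superposition: y = Σ y_i = 19939/80000000 m ≈ 0.000249 m

y(3) = 19939/80000000 m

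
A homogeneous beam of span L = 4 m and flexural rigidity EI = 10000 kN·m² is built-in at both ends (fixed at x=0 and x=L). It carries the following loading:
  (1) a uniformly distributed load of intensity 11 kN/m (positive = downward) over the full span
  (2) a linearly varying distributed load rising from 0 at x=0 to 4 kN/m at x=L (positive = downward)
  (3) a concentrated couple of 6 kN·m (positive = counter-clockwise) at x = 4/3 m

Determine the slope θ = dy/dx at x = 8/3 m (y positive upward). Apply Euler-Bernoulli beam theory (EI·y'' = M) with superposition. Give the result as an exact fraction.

Load 1 — uniform load w=11 kN/m over full span:
  θ_1 = -wx(L-x)(L-2x)/(12EI) = -11·(8/3)·(4-(8/3))·(4-2·(8/3))/(12·10000) = 22/50625 rad
Load 2 — triangular load w₀=4 kN/m (0→w₀ over full span):
  θ_2 = -w₀(2x(L-x)(L-2x)(x+2L)+x²(L-x)²)/(120LEI) = -4·(2·(8/3)·(4-(8/3))·(4-2·(8/3))·((8/3)+2·4)+(8/3)²·(4-(8/3))²)/(120·4·10000) = 56/759375 rad
Load 3 — applied couple M₀=6 kN·m at a=4/3 m (b=L-a=8/3):
  θ_3 = (R_Ax²/2 - M_Ax - M₀(x-a))/EI  [x>a] with R_A=2, M_A=0 = (2·(8/3)²/2 - 0·(8/3) - 6·((8/3)-(4/3)))/10000 = -1/11250 rad
Superposition: θ = Σ θ_i = 637/1518750 rad ≈ 0.000419 rad

θ(8/3) = 637/1518750 rad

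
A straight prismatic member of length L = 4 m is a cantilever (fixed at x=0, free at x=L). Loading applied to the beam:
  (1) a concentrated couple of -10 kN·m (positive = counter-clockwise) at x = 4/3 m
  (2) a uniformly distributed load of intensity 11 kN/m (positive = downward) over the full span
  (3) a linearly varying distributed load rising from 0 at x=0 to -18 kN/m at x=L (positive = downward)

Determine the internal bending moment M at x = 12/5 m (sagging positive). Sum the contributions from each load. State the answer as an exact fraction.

Load 1 — applied couple M₀=-10 kN·m at a=4/3 m (b=L-a=8/3):
  M_1 = 0  [x>a] = 0 kN·m
Load 2 — uniform load w=11 kN/m over full span:
  M_2 = -w(L-x)²/2 = -11·(4-(12/5))²/2 = -352/25 kN·m
Load 3 — triangular load w₀=-18 kN/m (0→w₀ over full span):
  M_3 = w₀Lx/2 - w₀L²/3 - w₀x³/(6L) = (-18)·4·(12/5)/2 - (-18)·4²/3 - (-18)·(12/5)³/(6·4) = 2496/125 kN·m
Superposition: M = Σ M_i = 736/125 kN·m ≈ 5.888000 kN·m

M(12/5) = 736/125 kN·m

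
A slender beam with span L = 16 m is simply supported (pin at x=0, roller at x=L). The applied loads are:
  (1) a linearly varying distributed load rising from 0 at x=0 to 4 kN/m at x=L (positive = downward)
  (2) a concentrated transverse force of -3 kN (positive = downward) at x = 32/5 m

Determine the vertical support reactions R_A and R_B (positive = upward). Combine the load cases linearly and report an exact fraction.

R_A = 133/15 kN, R_B = 302/15 kN

Load 1 — triangular load w₀=4 kN/m (0→w₀ over full span):
  R_A = w₀L/6 = 4·16/6 = 32/3 kN
  R_B = w₀L/3 = 4·16/3 = 64/3 kN
Load 2 — point force P=-3 kN at a=32/5 m (b=L-a=48/5):
  R_A = Pb/L = (-3)·(48/5)/16 = -9/5 kN
  R_B = Pa/L = (-3)·(32/5)/16 = -6/5 kN
Superposition: R_A = 133/15 kN, R_B = 302/15 kN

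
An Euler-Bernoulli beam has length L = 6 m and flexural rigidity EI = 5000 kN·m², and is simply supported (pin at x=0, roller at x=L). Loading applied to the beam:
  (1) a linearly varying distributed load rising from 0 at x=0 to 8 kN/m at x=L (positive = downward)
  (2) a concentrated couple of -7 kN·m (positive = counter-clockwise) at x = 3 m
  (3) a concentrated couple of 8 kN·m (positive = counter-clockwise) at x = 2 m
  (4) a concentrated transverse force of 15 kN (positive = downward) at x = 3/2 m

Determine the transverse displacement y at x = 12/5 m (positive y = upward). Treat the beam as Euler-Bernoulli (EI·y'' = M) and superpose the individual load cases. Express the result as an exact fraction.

y(12/5) = -24881559/1250000000 m

Load 1 — triangular load w₀=8 kN/m (0→w₀ over full span):
  y_1 = -w₀x(7L⁴-10L²x²+3x⁴)/(360LEI) = -8·(12/5)·(7·6⁴-10·6²·(12/5)²+3·(12/5)⁴)/(360·6·5000) = -123228/9765625 m
Load 2 — applied couple M₀=-7 kN·m at a=3 m (b=L-a=3):
  y_2 = (M₀x³/(6L)+C₁x)/EI  [x≤a] with C₁=M₀(3b²-L²)/(6L)=7/4 = ((-7)·(12/5)³/(6·6)+(7/4)·(12/5))/5000 = 189/625000 m
Load 3 — applied couple M₀=8 kN·m at a=2 m (b=L-a=4):
  y_3 = (M₀x³/(6L)-M₀(x-a)²/2+C₁x)/EI  [x>a] with C₁=M₀(3b²-L²)/(6L)=8/3 = (8·(12/5)³/(6·6)-8·((12/5)-2)²/2+(8/3)·(12/5))/5000 = 138/78125 m
Load 4 — point force P=15 kN at a=3/2 m (b=L-a=9/2):
  y_4 = -Pa(L-x)(2Lx-a²-x²)/(6LEI)  [x>a] = -15·(3/2)·(6-(12/5))·(2·6·(12/5)-(3/2)²-(12/5)²)/(6·6·5000) = -18711/2000000 m
Superposition: y = Σ y_i = -24881559/1250000000 m ≈ -0.019905 m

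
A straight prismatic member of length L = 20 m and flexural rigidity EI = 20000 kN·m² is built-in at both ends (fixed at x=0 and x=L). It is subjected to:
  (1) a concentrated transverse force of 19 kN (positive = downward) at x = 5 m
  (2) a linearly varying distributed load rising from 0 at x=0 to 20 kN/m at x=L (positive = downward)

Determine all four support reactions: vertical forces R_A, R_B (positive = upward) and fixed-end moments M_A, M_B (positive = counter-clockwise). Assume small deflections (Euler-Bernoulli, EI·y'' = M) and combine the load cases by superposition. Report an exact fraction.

Load 1 — point force P=19 kN at a=5 m (b=L-a=15):
  R_A = Pb²(3a+b)/L³ = 19·15²·(3·5+15)/20³ = 513/32 kN
  M_A = Pab²/L² = 19·5·15²/20² = 855/16 kN·m
  R_B = Pa²(a+3b)/L³ = 19·5²·(5+3·15)/20³ = 95/32 kN
  M_B = -Pa²b/L² = -19·5²·15/20² = -285/16 kN·m
Load 2 — triangular load w₀=20 kN/m (0→w₀ over full span):
  R_A = 3w₀L/20 = 3·20·20/20 = 60 kN
  M_A = w₀L²/30 = 20·20²/30 = 800/3 kN·m
  R_B = 7w₀L/20 = 7·20·20/20 = 140 kN
  M_B = -w₀L²/20 = -20·20²/20 = -400 kN·m
Superposition: R_A = 2433/32 kN, M_A = 15365/48 kN·m, R_B = 4575/32 kN, M_B = -6685/16 kN·m

R_A = 2433/32 kN, M_A = 15365/48 kN·m, R_B = 4575/32 kN, M_B = -6685/16 kN·m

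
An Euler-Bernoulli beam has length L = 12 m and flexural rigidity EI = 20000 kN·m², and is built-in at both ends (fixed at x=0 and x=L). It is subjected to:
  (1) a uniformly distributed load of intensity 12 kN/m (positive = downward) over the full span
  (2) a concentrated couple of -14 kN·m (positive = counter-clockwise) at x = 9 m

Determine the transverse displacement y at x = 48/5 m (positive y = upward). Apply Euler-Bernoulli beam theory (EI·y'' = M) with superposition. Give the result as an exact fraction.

y(48/5) = -159273/12500000 m

Load 1 — uniform load w=12 kN/m over full span:
  y_1 = -wx²(L-x)²/(24EI) = -12·(48/5)²·(12-(48/5))²/(24·20000) = -5184/390625 m
Load 2 — applied couple M₀=-14 kN·m at a=9 m (b=L-a=3):
  y_2 = (R_Ax³/6 - M_Ax²/2 - M₀(x-a)²/2)/EI  [x>a] with R_A=-21/16, M_A=-35/8 = ((-21/16)·(48/5)³/6 - (-35/8)·(48/5)²/2 - (-14)·((48/5)-9)²/2)/20000 = 1323/2500000 m
Superposition: y = Σ y_i = -159273/12500000 m ≈ -0.012742 m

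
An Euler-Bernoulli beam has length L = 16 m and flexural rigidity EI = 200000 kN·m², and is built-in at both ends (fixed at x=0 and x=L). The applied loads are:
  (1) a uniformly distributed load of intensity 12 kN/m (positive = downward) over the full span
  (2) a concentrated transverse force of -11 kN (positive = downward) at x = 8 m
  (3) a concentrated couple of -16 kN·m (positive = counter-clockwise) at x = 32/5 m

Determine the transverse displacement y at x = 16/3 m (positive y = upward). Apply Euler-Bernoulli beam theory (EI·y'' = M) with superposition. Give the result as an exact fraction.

y(16/3) = -45988/6328125 m

Load 1 — uniform load w=12 kN/m over full span:
  y_1 = -wx²(L-x)²/(24EI) = -12·(16/3)²·(16-(16/3))²/(24·200000) = -2048/253125 m
Load 2 — point force P=-11 kN at a=8 m (b=L-a=8):
  y_2 = -Pb²x²(3aL-(3a+b)x)/(6L³EI)  [x≤a] = -(-11)·8²·(16/3)²·(3·8·16-(3·8+8)·(16/3))/(6·16³·200000) = 44/50625 m
Load 3 — applied couple M₀=-16 kN·m at a=32/5 m (b=L-a=48/5):
  y_3 = (R_Ax³/6 - M_Ax²/2)/EI  [x≤a] with R_A=-36/25, M_A=-48/25 = ((-36/25)·(16/3)³/6 - (-48/25)·(16/3)²/2)/200000 = -32/703125 m
Superposition: y = Σ y_i = -45988/6328125 m ≈ -0.007267 m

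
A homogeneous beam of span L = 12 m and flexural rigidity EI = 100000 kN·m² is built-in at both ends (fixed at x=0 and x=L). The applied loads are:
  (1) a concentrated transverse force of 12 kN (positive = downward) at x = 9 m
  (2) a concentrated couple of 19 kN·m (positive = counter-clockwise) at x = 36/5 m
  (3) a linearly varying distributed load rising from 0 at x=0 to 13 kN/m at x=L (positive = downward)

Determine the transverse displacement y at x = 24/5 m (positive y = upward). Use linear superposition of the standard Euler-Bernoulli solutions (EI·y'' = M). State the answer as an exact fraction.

Load 1 — point force P=12 kN at a=9 m (b=L-a=3):
  y_1 = -Pb²x²(3aL-(3a+b)x)/(6L³EI)  [x≤a] = -12·3²·(24/5)²·(3·9·12-(3·9+3)·(24/5))/(6·12³·100000) = -27/62500 m
Load 2 — applied couple M₀=19 kN·m at a=36/5 m (b=L-a=24/5):
  y_2 = (R_Ax³/6 - M_Ax²/2)/EI  [x≤a] with R_A=57/25, M_A=152/25 = ((57/25)·(24/5)³/6 - (152/25)·(24/5)²/2)/100000 = -2736/9765625 m
Load 3 — triangular load w₀=13 kN/m (0→w₀ over full span):
  y_3 = -w₀x²(L-x)²(x+2L)/(120LEI) = -13·(24/5)²·(12-(24/5))²·((24/5)+2·12)/(120·12·100000) = -151632/48828125 m
Superposition: y = Σ y_i = -745623/195312500 m ≈ -0.003818 m

y(24/5) = -745623/195312500 m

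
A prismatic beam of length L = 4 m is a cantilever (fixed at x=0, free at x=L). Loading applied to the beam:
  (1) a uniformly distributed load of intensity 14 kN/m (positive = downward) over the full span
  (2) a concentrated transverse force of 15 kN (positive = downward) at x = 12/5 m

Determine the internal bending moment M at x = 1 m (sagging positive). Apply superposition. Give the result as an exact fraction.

Load 1 — uniform load w=14 kN/m over full span:
  M_1 = -w(L-x)²/2 = -14·(4-1)²/2 = -63 kN·m
Load 2 — point force P=15 kN at a=12/5 m (b=L-a=8/5):
  M_2 = -P(a-x)  [x≤a] = -15·((12/5)-1) = -21 kN·m
Superposition: M = Σ M_i = -84 kN·m ≈ -84.000000 kN·m

M(1) = -84 kN·m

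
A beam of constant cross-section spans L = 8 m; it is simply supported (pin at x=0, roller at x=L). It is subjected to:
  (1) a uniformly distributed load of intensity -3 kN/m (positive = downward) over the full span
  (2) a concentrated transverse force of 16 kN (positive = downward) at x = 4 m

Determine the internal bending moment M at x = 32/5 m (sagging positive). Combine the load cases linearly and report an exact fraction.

Load 1 — uniform load w=-3 kN/m over full span:
  M_1 = wx(L-x)/2 = (-3)·(32/5)·(8-(32/5))/2 = -384/25 kN·m
Load 2 — point force P=16 kN at a=4 m (b=L-a=4):
  M_2 = Pa(L-x)/L  [x>a] = 16·4·(8-(32/5))/8 = 64/5 kN·m
Superposition: M = Σ M_i = -64/25 kN·m ≈ -2.560000 kN·m

M(32/5) = -64/25 kN·m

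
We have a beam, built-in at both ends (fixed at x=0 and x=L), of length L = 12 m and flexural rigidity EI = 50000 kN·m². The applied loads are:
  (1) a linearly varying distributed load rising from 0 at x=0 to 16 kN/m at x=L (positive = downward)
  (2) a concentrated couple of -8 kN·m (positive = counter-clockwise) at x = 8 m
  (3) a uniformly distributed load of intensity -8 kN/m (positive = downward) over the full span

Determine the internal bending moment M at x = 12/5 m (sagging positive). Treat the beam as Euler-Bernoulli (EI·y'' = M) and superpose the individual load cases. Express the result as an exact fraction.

M(12/5) = -2392/375 kN·m

Load 1 — triangular load w₀=16 kN/m (0→w₀ over full span):
  M_1 = 3w₀Lx/20 - w₀L²/30 - w₀x³/(6L) = 3·16·12·(12/5)/20 - 16·12²/30 - 16·(12/5)³/(6·12) = -1344/125 kN·m
Load 2 — applied couple M₀=-8 kN·m at a=8 m (b=L-a=4):
  M_2 = R_Ax - M_A  [x≤a] with R_A=-8/9, M_A=-8/3 = (-8/9)·(12/5) - (-8/3) = 8/15 kN·m
Load 3 — uniform load w=-8 kN/m over full span:
  M_3 = wLx/2 - wL²/12 - wx²/2 = (-8)·12·(12/5)/2 - (-8)·12²/12 - (-8)·(12/5)²/2 = 96/25 kN·m
Superposition: M = Σ M_i = -2392/375 kN·m ≈ -6.378667 kN·m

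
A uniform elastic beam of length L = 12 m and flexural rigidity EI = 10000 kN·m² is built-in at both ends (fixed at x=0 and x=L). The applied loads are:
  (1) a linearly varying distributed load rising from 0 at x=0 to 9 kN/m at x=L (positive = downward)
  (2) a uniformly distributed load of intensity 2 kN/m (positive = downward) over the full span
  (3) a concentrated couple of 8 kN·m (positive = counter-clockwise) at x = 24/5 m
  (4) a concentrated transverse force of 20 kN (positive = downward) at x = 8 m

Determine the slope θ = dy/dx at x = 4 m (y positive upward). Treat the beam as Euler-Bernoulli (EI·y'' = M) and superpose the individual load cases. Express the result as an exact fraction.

θ(4) = -4148/421875 rad

Load 1 — triangular load w₀=9 kN/m (0→w₀ over full span):
  θ_1 = -w₀(2x(L-x)(L-2x)(x+2L)+x²(L-x)²)/(120LEI) = -9·(2·4·(12-4)·(12-2·4)·(4+2·12)+4²·(12-4)²)/(120·12·10000) = -16/3125 rad
Load 2 — uniform load w=2 kN/m over full span:
  θ_2 = -wx(L-x)(L-2x)/(12EI) = -2·4·(12-4)·(12-2·4)/(12·10000) = -4/1875 rad
Load 3 — applied couple M₀=8 kN·m at a=24/5 m (b=L-a=36/5):
  θ_3 = (R_Ax²/2 - M_Ax)/EI  [x≤a] with R_A=24/25, M_A=24/25 = ((24/25)·4²/2 - (24/25)·4)/10000 = 6/15625 rad
Load 4 — point force P=20 kN at a=8 m (b=L-a=4):
  θ_4 = -Pb²x(2aL-(3a+b)x)/(2L³EI)  [x≤a] = -20·4²·4·(2·8·12-(3·8+4)·4)/(2·12³·10000) = -2/675 rad
Superposition: θ = Σ θ_i = -4148/421875 rad ≈ -0.009832 rad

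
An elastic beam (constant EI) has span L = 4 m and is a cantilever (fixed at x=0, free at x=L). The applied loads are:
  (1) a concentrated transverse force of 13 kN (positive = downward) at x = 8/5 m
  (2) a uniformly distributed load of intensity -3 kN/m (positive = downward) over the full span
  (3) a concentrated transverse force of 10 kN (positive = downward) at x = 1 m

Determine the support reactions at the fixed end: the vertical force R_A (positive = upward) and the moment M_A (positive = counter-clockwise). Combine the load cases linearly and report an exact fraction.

Load 1 — point force P=13 kN at a=8/5 m (b=L-a=12/5):
  R_A = P = 13 kN
  M_A = Pa = 13·(8/5) = 104/5 kN·m
Load 2 — uniform load w=-3 kN/m over full span:
  R_A = wL = (-3)·4 = -12 kN
  M_A = wL²/2 = (-3)·4²/2 = -24 kN·m
Load 3 — point force P=10 kN at a=1 m (b=L-a=3):
  R_A = P = 10 kN
  M_A = Pa = 10·1 = 10 kN·m
Superposition: R_A = 11 kN, M_A = 34/5 kN·m

R_A = 11 kN, M_A = 34/5 kN·m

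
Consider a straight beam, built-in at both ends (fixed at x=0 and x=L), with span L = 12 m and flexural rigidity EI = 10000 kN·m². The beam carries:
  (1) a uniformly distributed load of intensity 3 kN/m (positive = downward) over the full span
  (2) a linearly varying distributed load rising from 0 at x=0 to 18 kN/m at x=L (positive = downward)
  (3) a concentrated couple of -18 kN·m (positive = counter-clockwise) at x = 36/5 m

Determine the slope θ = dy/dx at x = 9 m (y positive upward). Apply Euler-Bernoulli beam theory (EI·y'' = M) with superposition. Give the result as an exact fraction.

θ(9) = 64719/4000000 rad

Load 1 — uniform load w=3 kN/m over full span:
  θ_1 = -wx(L-x)(L-2x)/(12EI) = -3·9·(12-9)·(12-2·9)/(12·10000) = 81/20000 rad
Load 2 — triangular load w₀=18 kN/m (0→w₀ over full span):
  θ_2 = -w₀(2x(L-x)(L-2x)(x+2L)+x²(L-x)²)/(120LEI) = -18·(2·9·(12-9)·(12-2·9)·(9+2·12)+9²·(12-9)²)/(120·12·10000) = 9963/800000 rad
Load 3 — applied couple M₀=-18 kN·m at a=36/5 m (b=L-a=24/5):
  θ_3 = (R_Ax²/2 - M_Ax - M₀(x-a))/EI  [x>a] with R_A=-54/25, M_A=-144/25 = ((-54/25)·9²/2 - (-144/25)·9 - (-18)·(9-(36/5)))/10000 = -81/250000 rad
Superposition: θ = Σ θ_i = 64719/4000000 rad ≈ 0.016180 rad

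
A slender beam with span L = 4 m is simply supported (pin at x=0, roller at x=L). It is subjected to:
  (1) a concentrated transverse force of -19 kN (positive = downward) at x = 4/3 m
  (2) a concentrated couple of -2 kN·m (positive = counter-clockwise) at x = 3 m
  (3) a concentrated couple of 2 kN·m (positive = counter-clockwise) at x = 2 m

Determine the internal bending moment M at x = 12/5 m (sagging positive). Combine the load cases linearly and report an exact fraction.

Load 1 — point force P=-19 kN at a=4/3 m (b=L-a=8/3):
  M_1 = Pa(L-x)/L  [x>a] = (-19)·(4/3)·(4-(12/5))/4 = -152/15 kN·m
Load 2 — applied couple M₀=-2 kN·m at a=3 m (b=L-a=1):
  M_2 = M₀x/L  [x≤a] = (-2)·(12/5)/4 = -6/5 kN·m
Load 3 — applied couple M₀=2 kN·m at a=2 m (b=L-a=2):
  M_3 = M₀x/L - M₀  [x>a] = 2·(12/5)/4 - 2 = -4/5 kN·m
Superposition: M = Σ M_i = -182/15 kN·m ≈ -12.133333 kN·m

M(12/5) = -182/15 kN·m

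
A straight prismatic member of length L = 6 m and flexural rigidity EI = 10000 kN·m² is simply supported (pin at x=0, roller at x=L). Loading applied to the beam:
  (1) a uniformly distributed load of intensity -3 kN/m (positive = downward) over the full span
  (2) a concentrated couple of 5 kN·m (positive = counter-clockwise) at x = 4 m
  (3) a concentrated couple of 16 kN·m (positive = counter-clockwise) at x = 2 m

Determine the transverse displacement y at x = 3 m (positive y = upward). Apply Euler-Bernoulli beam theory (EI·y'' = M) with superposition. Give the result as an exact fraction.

y(3) = 103/16000 m

Load 1 — uniform load w=-3 kN/m over full span:
  y_1 = -wx(L³-2Lx²+x³)/(24EI) = -(-3)·3·(6³-2·6·3²+3³)/(24·10000) = 81/16000 m
Load 2 — applied couple M₀=5 kN·m at a=4 m (b=L-a=2):
  y_2 = (M₀x³/(6L)+C₁x)/EI  [x≤a] with C₁=M₀(3b²-L²)/(6L)=-10/3 = (5·3³/(6·6)+(-10/3)·3)/10000 = -1/1600 m
Load 3 — applied couple M₀=16 kN·m at a=2 m (b=L-a=4):
  y_3 = (M₀x³/(6L)-M₀(x-a)²/2+C₁x)/EI  [x>a] with C₁=M₀(3b²-L²)/(6L)=16/3 = (16·3³/(6·6)-16·(3-2)²/2+(16/3)·3)/10000 = 1/500 m
Superposition: y = Σ y_i = 103/16000 m ≈ 0.006437 m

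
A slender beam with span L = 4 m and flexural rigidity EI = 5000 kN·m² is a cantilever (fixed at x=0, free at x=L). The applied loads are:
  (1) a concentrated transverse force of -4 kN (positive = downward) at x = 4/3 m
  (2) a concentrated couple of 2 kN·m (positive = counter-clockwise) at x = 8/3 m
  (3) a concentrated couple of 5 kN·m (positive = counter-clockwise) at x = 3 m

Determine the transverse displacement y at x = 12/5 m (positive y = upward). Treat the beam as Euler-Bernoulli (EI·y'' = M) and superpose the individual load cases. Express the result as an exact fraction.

Load 1 — point force P=-4 kN at a=4/3 m (b=L-a=8/3):
  y_1 = -Pa²(3x-a)/(6EI)  [x>a] = -(-4)·(4/3)²·(3·(12/5)-(4/3))/(6·5000) = 352/253125 m
Load 2 — applied couple M₀=2 kN·m at a=8/3 m (b=L-a=4/3):
  y_2 = M₀x²/(2EI)  [x≤a] = 2·(12/5)²/(2·5000) = 18/15625 m
Load 3 — applied couple M₀=5 kN·m at a=3 m (b=L-a=1):
  y_3 = M₀x²/(2EI)  [x≤a] = 5·(12/5)²/(2·5000) = 9/3125 m
Superposition: y = Σ y_i = 6863/1265625 m ≈ 0.005423 m

y(12/5) = 6863/1265625 m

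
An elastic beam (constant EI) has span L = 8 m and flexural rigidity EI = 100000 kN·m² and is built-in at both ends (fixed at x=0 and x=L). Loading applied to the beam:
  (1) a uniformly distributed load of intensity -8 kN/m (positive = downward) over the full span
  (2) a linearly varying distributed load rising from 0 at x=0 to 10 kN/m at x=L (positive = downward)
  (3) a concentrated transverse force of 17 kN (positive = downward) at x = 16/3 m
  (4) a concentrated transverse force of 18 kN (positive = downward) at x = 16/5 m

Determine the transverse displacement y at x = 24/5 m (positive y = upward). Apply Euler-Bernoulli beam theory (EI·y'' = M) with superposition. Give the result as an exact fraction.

y(24/5) = -21224/48828125 m

Load 1 — uniform load w=-8 kN/m over full span:
  y_1 = -wx²(L-x)²/(24EI) = -(-8)·(24/5)²·(8-(24/5))²/(24·100000) = 1536/1953125 m
Load 2 — triangular load w₀=10 kN/m (0→w₀ over full span):
  y_2 = -w₀x²(L-x)²(x+2L)/(120LEI) = -10·(24/5)²·(8-(24/5))²·((24/5)+2·8)/(120·8·100000) = -4992/9765625 m
Load 3 — point force P=17 kN at a=16/3 m (b=L-a=8/3):
  y_3 = -Pb²x²(3aL-(3a+b)x)/(6L³EI)  [x≤a] = -17·(8/3)²·(24/5)²·(3·(16/3)·8-(3·(16/3)+(8/3))·(24/5))/(6·8³·100000) = -136/390625 m
Load 4 — point force P=18 kN at a=16/5 m (b=L-a=24/5):
  y_4 = -Pa²(L-x)²(3bL-(3b+a)(L-x))/(6L³EI)  [x>a] = -18·(16/5)²·(8-(24/5))²·(3·(24/5)·8-(3·(24/5)+(16/5))·(8-(24/5)))/(6·8³·100000) = -17664/48828125 m
Superposition: y = Σ y_i = -21224/48828125 m ≈ -0.000435 m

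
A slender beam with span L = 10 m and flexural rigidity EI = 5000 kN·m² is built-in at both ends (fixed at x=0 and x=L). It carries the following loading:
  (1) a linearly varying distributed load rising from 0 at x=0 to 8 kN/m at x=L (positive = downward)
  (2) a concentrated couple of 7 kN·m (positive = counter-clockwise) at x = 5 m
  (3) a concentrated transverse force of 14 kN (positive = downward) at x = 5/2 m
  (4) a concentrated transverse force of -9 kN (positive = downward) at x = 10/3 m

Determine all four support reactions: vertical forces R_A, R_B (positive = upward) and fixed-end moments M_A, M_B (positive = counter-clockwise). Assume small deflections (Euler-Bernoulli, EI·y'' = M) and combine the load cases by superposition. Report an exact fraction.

R_A = 4367/240 kN, M_A = 1669/48 kN·m, R_B = 6433/240 kN, M_B = -1831/48 kN·m

Load 1 — triangular load w₀=8 kN/m (0→w₀ over full span):
  R_A = 3w₀L/20 = 3·8·10/20 = 12 kN
  M_A = w₀L²/30 = 8·10²/30 = 80/3 kN·m
  R_B = 7w₀L/20 = 7·8·10/20 = 28 kN
  M_B = -w₀L²/20 = -8·10²/20 = -40 kN·m
Load 2 — applied couple M₀=7 kN·m at a=5 m (b=L-a=5):
  R_A = 6M₀ab/L³ = 6·7·5·5/10³ = 21/20 kN
  M_A = M₀b(2a-b)/L² = 7·5·(2·5-5)/10² = 7/4 kN·m
  R_B = -6M₀ab/L³ = -6·7·5·5/10³ = -21/20 kN
  M_B = M₀a(2b-a)/L² = 7·5·(2·5-5)/10² = 7/4 kN·m
Load 3 — point force P=14 kN at a=5/2 m (b=L-a=15/2):
  R_A = Pb²(3a+b)/L³ = 14·(15/2)²·(3·(5/2)+(15/2))/10³ = 189/16 kN
  M_A = Pab²/L² = 14·(5/2)·(15/2)²/10² = 315/16 kN·m
  R_B = Pa²(a+3b)/L³ = 14·(5/2)²·((5/2)+3·(15/2))/10³ = 35/16 kN
  M_B = -Pa²b/L² = -14·(5/2)²·(15/2)/10² = -105/16 kN·m
Load 4 — point force P=-9 kN at a=10/3 m (b=L-a=20/3):
  R_A = Pb²(3a+b)/L³ = (-9)·(20/3)²·(3·(10/3)+(20/3))/10³ = -20/3 kN
  M_A = Pab²/L² = (-9)·(10/3)·(20/3)²/10² = -40/3 kN·m
  R_B = Pa²(a+3b)/L³ = (-9)·(10/3)²·((10/3)+3·(20/3))/10³ = -7/3 kN
  M_B = -Pa²b/L² = -(-9)·(10/3)²·(20/3)/10² = 20/3 kN·m
Superposition: R_A = 4367/240 kN, M_A = 1669/48 kN·m, R_B = 6433/240 kN, M_B = -1831/48 kN·m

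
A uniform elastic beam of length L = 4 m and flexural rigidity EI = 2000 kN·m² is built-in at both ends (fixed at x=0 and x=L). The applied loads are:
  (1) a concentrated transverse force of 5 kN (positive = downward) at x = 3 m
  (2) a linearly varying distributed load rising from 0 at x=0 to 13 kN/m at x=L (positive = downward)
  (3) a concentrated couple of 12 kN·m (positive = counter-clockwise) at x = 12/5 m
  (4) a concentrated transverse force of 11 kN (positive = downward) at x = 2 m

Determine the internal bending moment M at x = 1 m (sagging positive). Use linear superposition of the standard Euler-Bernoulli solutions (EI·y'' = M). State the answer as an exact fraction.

Load 1 — point force P=5 kN at a=3 m (b=L-a=1):
  M_1 = Pb²(3a+b)x/L³ - Pab²/L²  [x≤a] = 5·1²·(3·3+1)·1/4³ - 5·3·1²/4² = -5/32 kN·m
Load 2 — triangular load w₀=13 kN/m (0→w₀ over full span):
  M_2 = 3w₀Lx/20 - w₀L²/30 - w₀x³/(6L) = 3·13·4·1/20 - 13·4²/30 - 13·1³/(6·4) = 13/40 kN·m
Load 3 — applied couple M₀=12 kN·m at a=12/5 m (b=L-a=8/5):
  M_3 = R_Ax - M_A  [x≤a] with R_A=108/25, M_A=96/25 = (108/25)·1 - (96/25) = 12/25 kN·m
Load 4 — point force P=11 kN at a=2 m (b=L-a=2):
  M_4 = Pb²(3a+b)x/L³ - Pab²/L²  [x≤a] = 11·2²·(3·2+2)·1/4³ - 11·2·2²/4² = 0 kN·m
Superposition: M = Σ M_i = 519/800 kN·m ≈ 0.648750 kN·m

M(1) = 519/800 kN·m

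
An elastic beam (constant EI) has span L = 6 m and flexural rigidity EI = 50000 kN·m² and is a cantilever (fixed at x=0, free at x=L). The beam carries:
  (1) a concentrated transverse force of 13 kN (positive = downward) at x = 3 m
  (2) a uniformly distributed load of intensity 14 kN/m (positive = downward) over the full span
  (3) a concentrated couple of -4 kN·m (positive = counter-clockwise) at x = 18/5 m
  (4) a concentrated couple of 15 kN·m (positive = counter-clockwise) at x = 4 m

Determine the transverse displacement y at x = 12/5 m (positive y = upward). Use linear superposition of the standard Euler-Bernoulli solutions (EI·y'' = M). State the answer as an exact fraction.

Load 1 — point force P=13 kN at a=3 m (b=L-a=3):
  y_1 = -Px²(3a-x)/(6EI)  [x≤a] = -13·(12/5)²·(3·3-(12/5))/(6·50000) = -1287/781250 m
Load 2 — uniform load w=14 kN/m over full span:
  y_2 = -wx²(x²-4Lx+6L²)/(24EI) = -14·(12/5)²·((12/5)²-4·6·(12/5)+6·6²)/(24·50000) = -21546/1953125 m
Load 3 — applied couple M₀=-4 kN·m at a=18/5 m (b=L-a=12/5):
  y_3 = M₀x²/(2EI)  [x≤a] = (-4)·(12/5)²/(2·50000) = -18/78125 m
Load 4 — applied couple M₀=15 kN·m at a=4 m (b=L-a=2):
  y_4 = M₀x²/(2EI)  [x≤a] = 15·(12/5)²/(2·50000) = 27/31250 m
Superposition: y = Σ y_i = -23526/1953125 m ≈ -0.012045 m

y(12/5) = -23526/1953125 m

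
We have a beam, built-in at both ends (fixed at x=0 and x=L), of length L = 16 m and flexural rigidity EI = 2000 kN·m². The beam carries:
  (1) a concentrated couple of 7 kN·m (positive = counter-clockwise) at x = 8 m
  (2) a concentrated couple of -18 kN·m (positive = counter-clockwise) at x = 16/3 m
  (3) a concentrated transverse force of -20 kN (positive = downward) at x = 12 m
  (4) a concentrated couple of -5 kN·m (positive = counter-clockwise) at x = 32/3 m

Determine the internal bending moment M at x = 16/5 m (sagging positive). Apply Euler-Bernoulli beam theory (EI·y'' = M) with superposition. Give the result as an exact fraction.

M(16/5) = 53/60 kN·m

Load 1 — applied couple M₀=7 kN·m at a=8 m (b=L-a=8):
  M_1 = R_Ax - M_A  [x≤a] with R_A=21/32, M_A=7/4 = (21/32)·(16/5) - (7/4) = 7/20 kN·m
Load 2 — applied couple M₀=-18 kN·m at a=16/3 m (b=L-a=32/3):
  M_2 = R_Ax - M_A  [x≤a] with R_A=-3/2, M_A=0 = (-3/2)·(16/5) - 0 = -24/5 kN·m
Load 3 — point force P=-20 kN at a=12 m (b=L-a=4):
  M_3 = Pb²(3a+b)x/L³ - Pab²/L²  [x≤a] = (-20)·4²·(3·12+4)·(16/5)/16³ - (-20)·12·4²/16² = 5 kN·m
Load 4 — applied couple M₀=-5 kN·m at a=32/3 m (b=L-a=16/3):
  M_4 = R_Ax - M_A  [x≤a] with R_A=-5/12, M_A=-5/3 = (-5/12)·(16/5) - (-5/3) = 1/3 kN·m
Superposition: M = Σ M_i = 53/60 kN·m ≈ 0.883333 kN·m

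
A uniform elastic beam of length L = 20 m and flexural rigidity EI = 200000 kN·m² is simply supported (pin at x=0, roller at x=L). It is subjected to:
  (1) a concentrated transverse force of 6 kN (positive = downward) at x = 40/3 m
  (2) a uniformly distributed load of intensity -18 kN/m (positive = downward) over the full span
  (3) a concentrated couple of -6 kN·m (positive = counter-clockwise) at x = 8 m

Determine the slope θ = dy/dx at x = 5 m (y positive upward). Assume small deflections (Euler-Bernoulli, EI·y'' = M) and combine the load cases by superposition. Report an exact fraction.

Load 1 — point force P=6 kN at a=40/3 m (b=L-a=20/3):
  θ_1 = -Pb(L²-b²-3x²)/(6LEI)  [x≤a] = -6·(20/3)·(20²-(20/3)²-3·5²)/(6·20·200000) = -101/216000 rad
Load 2 — uniform load w=-18 kN/m over full span:
  θ_2 = -w(L³-6Lx²+4x³)/(24EI) = -(-18)·(20³-6·20·5²+4·5³)/(24·200000) = 33/1600 rad
Load 3 — applied couple M₀=-6 kN·m at a=8 m (b=L-a=12):
  θ_3 = (M₀x²/(2L)+C₁)/EI  [x≤a] with C₁=M₀(3b²-L²)/(6L)=-8/5 = ((-6)·5²/(2·20)+(-8/5))/200000 = -107/4000000 rad
Superposition: θ = Σ θ_i = 2174111/108000000 rad ≈ 0.020131 rad

θ(5) = 2174111/108000000 rad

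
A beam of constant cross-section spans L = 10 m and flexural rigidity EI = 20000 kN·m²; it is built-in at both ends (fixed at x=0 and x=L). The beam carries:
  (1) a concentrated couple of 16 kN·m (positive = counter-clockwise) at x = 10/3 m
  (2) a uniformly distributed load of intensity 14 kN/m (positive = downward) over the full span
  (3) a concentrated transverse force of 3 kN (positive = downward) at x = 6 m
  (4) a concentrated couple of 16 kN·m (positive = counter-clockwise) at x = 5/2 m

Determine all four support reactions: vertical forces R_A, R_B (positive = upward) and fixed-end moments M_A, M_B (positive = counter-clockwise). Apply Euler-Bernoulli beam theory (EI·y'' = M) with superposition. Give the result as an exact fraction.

Load 1 — applied couple M₀=16 kN·m at a=10/3 m (b=L-a=20/3):
  R_A = 6M₀ab/L³ = 6·16·(10/3)·(20/3)/10³ = 32/15 kN
  M_A = M₀b(2a-b)/L² = 16·(20/3)·(2·(10/3)-(20/3))/10² = 0 kN·m
  R_B = -6M₀ab/L³ = -6·16·(10/3)·(20/3)/10³ = -32/15 kN
  M_B = M₀a(2b-a)/L² = 16·(10/3)·(2·(20/3)-(10/3))/10² = 16/3 kN·m
Load 2 — uniform load w=14 kN/m over full span:
  R_A = wL/2 = 14·10/2 = 70 kN
  M_A = wL²/12 = 14·10²/12 = 350/3 kN·m
  R_B = wL/2 = 14·10/2 = 70 kN
  M_B = -wL²/12 = -14·10²/12 = -350/3 kN·m
Load 3 — point force P=3 kN at a=6 m (b=L-a=4):
  R_A = Pb²(3a+b)/L³ = 3·4²·(3·6+4)/10³ = 132/125 kN
  M_A = Pab²/L² = 3·6·4²/10² = 72/25 kN·m
  R_B = Pa²(a+3b)/L³ = 3·6²·(6+3·4)/10³ = 243/125 kN
  M_B = -Pa²b/L² = -3·6²·4/10² = -108/25 kN·m
Load 4 — applied couple M₀=16 kN·m at a=5/2 m (b=L-a=15/2):
  R_A = 6M₀ab/L³ = 6·16·(5/2)·(15/2)/10³ = 9/5 kN
  M_A = M₀b(2a-b)/L² = 16·(15/2)·(2·(5/2)-(15/2))/10² = -3 kN·m
  R_B = -6M₀ab/L³ = -6·16·(5/2)·(15/2)/10³ = -9/5 kN
  M_B = M₀a(2b-a)/L² = 16·(5/2)·(2·(15/2)-(5/2))/10² = 5 kN·m
Superposition: R_A = 28121/375 kN, M_A = 8741/75 kN·m, R_B = 25504/375 kN, M_B = -8299/75 kN·m

R_A = 28121/375 kN, M_A = 8741/75 kN·m, R_B = 25504/375 kN, M_B = -8299/75 kN·m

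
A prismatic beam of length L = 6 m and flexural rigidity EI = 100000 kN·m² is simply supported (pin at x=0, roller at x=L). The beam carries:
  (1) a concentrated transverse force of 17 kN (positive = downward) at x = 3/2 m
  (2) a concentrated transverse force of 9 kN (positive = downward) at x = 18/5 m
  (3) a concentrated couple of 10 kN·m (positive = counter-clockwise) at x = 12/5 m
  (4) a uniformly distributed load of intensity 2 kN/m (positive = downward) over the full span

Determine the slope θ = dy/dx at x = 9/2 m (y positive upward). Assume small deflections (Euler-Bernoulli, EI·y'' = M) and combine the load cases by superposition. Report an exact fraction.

Load 1 — point force P=17 kN at a=3/2 m (b=L-a=9/2):
  θ_1 = -Pa(2L²-6Lx+3x²+a²)/(6LEI)  [x>a] = -17·(3/2)·(2·6²-6·6·(9/2)+3·(9/2)²+(3/2)²)/(6·6·100000) = 153/800000 rad
Load 2 — point force P=9 kN at a=18/5 m (b=L-a=12/5):
  θ_2 = -Pa(2L²-6Lx+3x²+a²)/(6LEI)  [x>a] = -9·(18/5)·(2·6²-6·6·(9/2)+3·(9/2)²+(18/5)²)/(6·6·100000) = 14661/100000000 rad
Load 3 — applied couple M₀=10 kN·m at a=12/5 m (b=L-a=18/5):
  θ_3 = (M₀x²/(2L)-M₀(x-a)+C₁)/EI  [x>a] with C₁=M₀(3b²-L²)/(6L)=4/5 = (10·(9/2)²/(2·6)-10·((9/2)-(12/5))+(4/5))/100000 = -133/4000000 rad
Load 4 — uniform load w=2 kN/m over full span:
  θ_4 = -w(L³-6Lx²+4x³)/(24EI) = -2·(6³-6·6·(9/2)²+4·(9/2)³)/(24·100000) = 99/800000 rad
Superposition: θ = Σ θ_i = 10709/25000000 rad ≈ 0.000428 rad

θ(9/2) = 10709/25000000 rad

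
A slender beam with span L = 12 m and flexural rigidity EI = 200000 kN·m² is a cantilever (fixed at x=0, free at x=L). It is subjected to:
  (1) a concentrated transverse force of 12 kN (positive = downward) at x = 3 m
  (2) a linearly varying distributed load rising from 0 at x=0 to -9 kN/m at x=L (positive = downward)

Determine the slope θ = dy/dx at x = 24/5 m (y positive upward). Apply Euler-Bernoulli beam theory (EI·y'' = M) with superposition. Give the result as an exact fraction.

Load 1 — point force P=12 kN at a=3 m (b=L-a=9):
  θ_1 = -Pa²/(2EI)  [x>a] = -12·3²/(2·200000) = -27/100000 rad
Load 2 — triangular load w₀=-9 kN/m (0→w₀ over full span):
  θ_2 = (w₀Lx²/4-w₀L²x/3-w₀x⁴/(24L))/EI = ((-9)·12·(24/5)²/4-(-9)·12²·(24/5)/3-(-9)·(24/5)⁴/(24·12))/200000 = 14337/1953125 rad
Superposition: θ = Σ θ_i = 441909/62500000 rad ≈ 0.007071 rad

θ(24/5) = 441909/62500000 rad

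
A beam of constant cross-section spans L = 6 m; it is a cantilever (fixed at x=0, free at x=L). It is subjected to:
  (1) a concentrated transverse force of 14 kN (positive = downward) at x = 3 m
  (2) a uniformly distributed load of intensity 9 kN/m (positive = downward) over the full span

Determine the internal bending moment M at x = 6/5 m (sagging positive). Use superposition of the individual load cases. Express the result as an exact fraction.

M(6/5) = -3222/25 kN·m

Load 1 — point force P=14 kN at a=3 m (b=L-a=3):
  M_1 = -P(a-x)  [x≤a] = -14·(3-(6/5)) = -126/5 kN·m
Load 2 — uniform load w=9 kN/m over full span:
  M_2 = -w(L-x)²/2 = -9·(6-(6/5))²/2 = -2592/25 kN·m
Superposition: M = Σ M_i = -3222/25 kN·m ≈ -128.880000 kN·m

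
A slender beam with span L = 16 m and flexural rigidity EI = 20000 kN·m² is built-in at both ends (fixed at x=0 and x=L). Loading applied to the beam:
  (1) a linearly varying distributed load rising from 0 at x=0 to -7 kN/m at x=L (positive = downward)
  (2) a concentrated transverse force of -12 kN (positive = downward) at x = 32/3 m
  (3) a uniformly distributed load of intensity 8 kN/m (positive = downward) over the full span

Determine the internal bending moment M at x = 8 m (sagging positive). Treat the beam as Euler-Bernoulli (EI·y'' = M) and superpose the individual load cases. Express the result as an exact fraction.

Load 1 — triangular load w₀=-7 kN/m (0→w₀ over full span):
  M_1 = 3w₀Lx/20 - w₀L²/30 - w₀x³/(6L) = 3·(-7)·16·8/20 - (-7)·16²/30 - (-7)·8³/(6·16) = -112/3 kN·m
Load 2 — point force P=-12 kN at a=32/3 m (b=L-a=16/3):
  M_2 = Pb²(3a+b)x/L³ - Pab²/L²  [x≤a] = (-12)·(16/3)²·(3·(32/3)+(16/3))·8/16³ - (-12)·(32/3)·(16/3)²/16² = -32/3 kN·m
Load 3 — uniform load w=8 kN/m over full span:
  M_3 = wLx/2 - wL²/12 - wx²/2 = 8·16·8/2 - 8·16²/12 - 8·8²/2 = 256/3 kN·m
Superposition: M = Σ M_i = 112/3 kN·m ≈ 37.333333 kN·m

M(8) = 112/3 kN·m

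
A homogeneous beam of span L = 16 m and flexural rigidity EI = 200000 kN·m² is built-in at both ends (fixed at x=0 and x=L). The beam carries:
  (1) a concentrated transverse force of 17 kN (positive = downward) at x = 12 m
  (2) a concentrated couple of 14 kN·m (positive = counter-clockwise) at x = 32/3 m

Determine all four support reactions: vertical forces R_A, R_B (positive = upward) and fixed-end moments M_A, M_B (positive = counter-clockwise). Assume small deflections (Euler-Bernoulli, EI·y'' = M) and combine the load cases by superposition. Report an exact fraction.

Load 1 — point force P=17 kN at a=12 m (b=L-a=4):
  R_A = Pb²(3a+b)/L³ = 17·4²·(3·12+4)/16³ = 85/32 kN
  M_A = Pab²/L² = 17·12·4²/16² = 51/4 kN·m
  R_B = Pa²(a+3b)/L³ = 17·12²·(12+3·4)/16³ = 459/32 kN
  M_B = -Pa²b/L² = -17·12²·4/16² = -153/4 kN·m
Load 2 — applied couple M₀=14 kN·m at a=32/3 m (b=L-a=16/3):
  R_A = 6M₀ab/L³ = 6·14·(32/3)·(16/3)/16³ = 7/6 kN
  M_A = M₀b(2a-b)/L² = 14·(16/3)·(2·(32/3)-(16/3))/16² = 14/3 kN·m
  R_B = -6M₀ab/L³ = -6·14·(32/3)·(16/3)/16³ = -7/6 kN
  M_B = M₀a(2b-a)/L² = 14·(32/3)·(2·(16/3)-(32/3))/16² = 0 kN·m
Superposition: R_A = 367/96 kN, M_A = 209/12 kN·m, R_B = 1265/96 kN, M_B = -153/4 kN·m

R_A = 367/96 kN, M_A = 209/12 kN·m, R_B = 1265/96 kN, M_B = -153/4 kN·m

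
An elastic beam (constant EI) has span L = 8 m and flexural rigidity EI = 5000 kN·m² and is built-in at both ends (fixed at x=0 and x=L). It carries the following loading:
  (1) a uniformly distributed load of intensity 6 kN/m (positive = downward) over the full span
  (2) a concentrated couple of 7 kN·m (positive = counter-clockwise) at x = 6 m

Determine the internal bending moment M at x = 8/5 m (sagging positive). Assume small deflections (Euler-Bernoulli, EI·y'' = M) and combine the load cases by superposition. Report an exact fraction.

Load 1 — uniform load w=6 kN/m over full span:
  M_1 = wLx/2 - wL²/12 - wx²/2 = 6·8·(8/5)/2 - 6·8²/12 - 6·(8/5)²/2 = -32/25 kN·m
Load 2 — applied couple M₀=7 kN·m at a=6 m (b=L-a=2):
  M_2 = R_Ax - M_A  [x≤a] with R_A=63/64, M_A=35/16 = (63/64)·(8/5) - (35/16) = -49/80 kN·m
Superposition: M = Σ M_i = -757/400 kN·m ≈ -1.892500 kN·m

M(8/5) = -757/400 kN·m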